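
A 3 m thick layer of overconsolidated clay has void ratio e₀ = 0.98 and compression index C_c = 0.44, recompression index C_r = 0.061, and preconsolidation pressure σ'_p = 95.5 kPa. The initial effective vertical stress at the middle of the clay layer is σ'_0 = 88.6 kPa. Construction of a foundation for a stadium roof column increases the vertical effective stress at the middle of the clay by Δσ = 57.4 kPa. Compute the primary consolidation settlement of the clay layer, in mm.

Final effective stress: σ'_f = 88.6 + 57.4 = 146 kPa.
σ'_f = 146 > σ'_p = 95.5 kPa, so the stress path crosses the preconsolidation pressure — recompression up to σ'_p, then virgin compression beyond:
S_c = H/(1+e₀)·[C_r·log₁₀(σ'_p/σ'_0) + C_c·log₁₀(σ'_f/σ'_p)]
    = 3/1.98 × [0.061×log₁₀(95.5/88.6) + 0.44×log₁₀(146/95.5)]
    = 1.5152 × [0.0019867 + 0.081114] = 0.1259 m

S_c ≈ 126 mm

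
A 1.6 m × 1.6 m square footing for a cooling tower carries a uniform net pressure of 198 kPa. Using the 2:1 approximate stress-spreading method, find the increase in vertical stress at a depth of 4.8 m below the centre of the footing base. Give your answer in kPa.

By the 2:1 method the load spreads at 1 horizontal : 2 vertical, so at depth z the loaded area has grown by z in each plan dimension:
Δσ = qBL/((B+z)(L+z)) = 198×1.6×1.6/((1.6+4.8)(1.6+4.8)) = 12.375 kPa

Δσ_z ≈ 12.4 kPa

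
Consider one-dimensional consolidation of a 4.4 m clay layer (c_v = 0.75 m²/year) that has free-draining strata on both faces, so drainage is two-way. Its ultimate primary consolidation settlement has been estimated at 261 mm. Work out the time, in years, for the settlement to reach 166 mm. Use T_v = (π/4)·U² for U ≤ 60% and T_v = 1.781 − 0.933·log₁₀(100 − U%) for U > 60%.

Drainage path length: H_d = H/2 = 2.2 m (double drainage).
U = S(t)/S_ult = 166/261 = 0.636.
U > 60%: T_v = 1.781 − 0.933·log₁₀(100 − 63.602) = 0.32451.
t = T_v·H_d²/c_v = 0.32451×2.2²/0.75 = 2.094 years.

t ≈ 2.09 years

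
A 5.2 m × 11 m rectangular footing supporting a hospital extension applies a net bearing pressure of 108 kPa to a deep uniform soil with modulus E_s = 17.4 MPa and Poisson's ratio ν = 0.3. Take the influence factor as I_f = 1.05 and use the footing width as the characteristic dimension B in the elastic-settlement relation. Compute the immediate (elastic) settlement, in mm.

S_e ≈ 30.8 mm

Immediate (elastic) settlement: S_e = q·B·(1−ν²)/E_s · I_f.
E_s = 17.4 MPa = 17400 kPa.
S_e = 108 × 5.2 × (1 − 0.3²) / 17400 × 1.05
    = 108 × 5.2 × 0.91 / 17400 × 1.05
    = 0.03084 m = 30.84 mm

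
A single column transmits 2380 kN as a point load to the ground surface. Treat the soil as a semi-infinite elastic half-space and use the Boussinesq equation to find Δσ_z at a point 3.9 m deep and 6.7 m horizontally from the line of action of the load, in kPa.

Δσ_z ≈ 2.41 kPa

Boussinesq vertical stress below a point load on an elastic half-space:
Δσ_z = 3P/(2πz²) · [1 + (r/z)²]^(−5/2)
r/z = 6.7/3.9 = 1.7179; [1+(r/z)²]^(−5/2) = 0.032221.
Δσ_z = 3×2380/(2π×3.9²) × 0.032221 = 74.712 × 0.032221 = 2.407 kPa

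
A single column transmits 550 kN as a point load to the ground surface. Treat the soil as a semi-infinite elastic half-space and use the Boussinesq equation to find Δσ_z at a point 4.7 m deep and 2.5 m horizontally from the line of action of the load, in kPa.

Δσ_z ≈ 6.38 kPa

Boussinesq vertical stress below a point load on an elastic half-space:
Δσ_z = 3P/(2πz²) · [1 + (r/z)²]^(−5/2)
r/z = 2.5/4.7 = 0.53191; [1+(r/z)²]^(−5/2) = 0.5364.
Δσ_z = 3×550/(2π×4.7²) × 0.5364 = 11.888 × 0.5364 = 6.377 kPa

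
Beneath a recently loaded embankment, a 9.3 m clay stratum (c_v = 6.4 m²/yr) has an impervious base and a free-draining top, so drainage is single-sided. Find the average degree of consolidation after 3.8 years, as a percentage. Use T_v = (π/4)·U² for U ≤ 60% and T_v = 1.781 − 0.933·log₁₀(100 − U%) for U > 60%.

Drainage path length: H_d = H = 9.3 m (single drainage).
T_v = c_v·t/H_d² = 6.4×3.8/9.3² = 0.28119.
T_v = 0.28119 corresponds to the U ≤ 60% branch:
U = √(4T_v/π) = 0.5983

U ≈ 59.8 %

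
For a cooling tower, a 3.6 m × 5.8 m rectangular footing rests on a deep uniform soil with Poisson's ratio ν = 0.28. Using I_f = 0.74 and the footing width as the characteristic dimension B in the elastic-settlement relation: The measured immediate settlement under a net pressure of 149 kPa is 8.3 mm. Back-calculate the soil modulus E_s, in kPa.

S_e = q·B·(1−ν²)/E_s · I_f  ⇒  E_s = q·B·(1−ν²)·I_f / S_e.
E_s = 149 × 3.6 × 0.9216 × 0.74 / 0.0083 = 44070 kPa

E_s ≈ 44100 kPa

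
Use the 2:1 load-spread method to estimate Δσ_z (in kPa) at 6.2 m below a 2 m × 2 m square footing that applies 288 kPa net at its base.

Δσ_z ≈ 17.1 kPa

By the 2:1 method the load spreads at 1 horizontal : 2 vertical, so at depth z the loaded area has grown by z in each plan dimension:
Δσ = qBL/((B+z)(L+z)) = 288×2×2/((2+6.2)(2+6.2)) = 17.133 kPa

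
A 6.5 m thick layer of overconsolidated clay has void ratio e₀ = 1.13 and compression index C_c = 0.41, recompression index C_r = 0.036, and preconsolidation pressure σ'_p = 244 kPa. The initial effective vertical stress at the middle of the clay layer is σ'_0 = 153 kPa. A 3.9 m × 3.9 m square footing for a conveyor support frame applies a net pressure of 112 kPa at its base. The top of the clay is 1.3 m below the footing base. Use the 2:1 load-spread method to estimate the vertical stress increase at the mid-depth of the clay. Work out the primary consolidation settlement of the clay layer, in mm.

Mid-depth of clay below the footing base: z = 1.3 + 6.5/2 = 4.55 m.
Stress increase at mid-clay by the 2:1 spreading method:
Δσ = qBL/((B+z)(L+z)) = 112×3.9×3.9/((3.9+4.55)(3.9+4.55)) = 23.858 kPa
Final effective stress: σ'_f = 153 + 23.858 = 176.86 kPa.
σ'_f = 176.86 ≤ σ'_p = 244 kPa, so the clay remains overconsolidated and only the recompression index applies:
S_c = C_r·H/(1+e₀)·log₁₀(σ'_f/σ'_0) = 0.036×6.5/2.13×log₁₀(176.86/153)
    = 0.10986 × 0.062938 = 0.006914 m

S_c ≈ 6.91 mm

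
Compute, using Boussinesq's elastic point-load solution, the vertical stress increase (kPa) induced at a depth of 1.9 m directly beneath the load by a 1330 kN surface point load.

Δσ_z ≈ 176 kPa

Boussinesq vertical stress below a point load on an elastic half-space:
Δσ_z = 3P/(2πz²) · [1 + (r/z)²]^(−5/2)
r/z = 0/1.9 = 0; [1+(r/z)²]^(−5/2) = 1.
Δσ_z = 3×1330/(2π×1.9²) × 1 = 175.91 × 1 = 175.9 kPa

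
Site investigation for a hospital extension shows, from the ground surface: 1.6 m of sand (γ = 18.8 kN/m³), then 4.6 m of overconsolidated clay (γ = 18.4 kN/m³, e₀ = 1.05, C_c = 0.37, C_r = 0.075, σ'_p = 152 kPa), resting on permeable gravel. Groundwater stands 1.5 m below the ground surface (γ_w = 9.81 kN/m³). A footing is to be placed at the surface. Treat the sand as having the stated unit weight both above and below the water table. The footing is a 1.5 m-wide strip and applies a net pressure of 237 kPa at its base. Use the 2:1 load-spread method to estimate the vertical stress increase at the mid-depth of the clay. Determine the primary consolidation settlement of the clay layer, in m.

S_c ≈ 0.0624 m

Mid-depth of clay below the ground surface: z = 1.6 + 4.6/2 = 3.9 m.
Total vertical stress at mid-clay: σ_v = 18.8×1.6 + 18.4×2.3 = 72.4 kPa.
Pore pressure: u = 9.81×(3.9 − 1.5) = 23.544 kPa.
Initial effective stress: σ'_0 = σ_v − u = 72.4 − 23.544 = 48.856 kPa.
Stress increase at mid-clay by the 2:1 spreading method:
Δσ = qB/(B+z) = 237×1.5/(1.5+3.9) = 65.833 kPa
Final effective stress: σ'_f = 48.856 + 65.833 = 114.69 kPa.
σ'_f = 114.69 ≤ σ'_p = 152 kPa, so the clay remains overconsolidated and only the recompression index applies:
S_c = C_r·H/(1+e₀)·log₁₀(σ'_f/σ'_0) = 0.075×4.6/2.05×log₁₀(114.69/48.856)
    = 0.16829 × 0.37061 = 0.06237 m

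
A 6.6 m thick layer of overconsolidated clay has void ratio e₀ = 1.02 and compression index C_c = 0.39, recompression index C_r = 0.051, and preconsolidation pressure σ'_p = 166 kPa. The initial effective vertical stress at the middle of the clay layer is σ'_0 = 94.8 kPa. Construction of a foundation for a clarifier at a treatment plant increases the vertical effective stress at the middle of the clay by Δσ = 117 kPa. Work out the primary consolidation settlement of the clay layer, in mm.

Final effective stress: σ'_f = 94.8 + 117 = 211.8 kPa.
σ'_f = 211.8 > σ'_p = 166 kPa, so the stress path crosses the preconsolidation pressure — recompression up to σ'_p, then virgin compression beyond:
S_c = H/(1+e₀)·[C_r·log₁₀(σ'_p/σ'_0) + C_c·log₁₀(σ'_f/σ'_p)]
    = 6.6/2.02 × [0.051×log₁₀(166/94.8) + 0.39×log₁₀(211.8/166)]
    = 3.2673 × [0.012408 + 0.041269] = 0.1754 m

S_c ≈ 175 mm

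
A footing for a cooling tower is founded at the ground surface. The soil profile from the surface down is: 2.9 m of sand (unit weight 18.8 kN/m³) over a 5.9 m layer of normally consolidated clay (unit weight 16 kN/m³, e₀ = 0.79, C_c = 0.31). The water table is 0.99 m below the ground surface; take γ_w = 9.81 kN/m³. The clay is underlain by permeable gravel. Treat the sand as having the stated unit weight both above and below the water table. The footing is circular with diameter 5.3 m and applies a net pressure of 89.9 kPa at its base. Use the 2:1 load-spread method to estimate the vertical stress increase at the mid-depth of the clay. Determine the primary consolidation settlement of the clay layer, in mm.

S_c ≈ 142 mm

Mid-depth of clay below the ground surface: z = 2.9 + 5.9/2 = 5.85 m.
Total vertical stress at mid-clay: σ_v = 18.8×2.9 + 16×2.95 = 101.72 kPa.
Pore pressure: u = 9.81×(5.85 − 0.99) = 47.677 kPa.
Initial effective stress: σ'_0 = σ_v − u = 101.72 − 47.677 = 54.043 kPa.
Stress increase at mid-clay by the 2:1 spreading method:
Δσ ≈ qD²/(D+z)² = 89.9×5.3²/(5.3+5.85)² = 20.312 kPa
Final effective stress: σ'_f = σ'_0 + Δσ = 54.043 + 20.312 = 74.355 kPa.
Normally consolidated clay, so the full stress increment lies on the virgin compression line:
S_c = C_c·H/(1+e₀)·log₁₀(σ'_f/σ'_0) = 0.31×5.9/(1+0.79)×log₁₀(74.355/54.043)
    = 1.0218 × 0.13857 = 0.1416 m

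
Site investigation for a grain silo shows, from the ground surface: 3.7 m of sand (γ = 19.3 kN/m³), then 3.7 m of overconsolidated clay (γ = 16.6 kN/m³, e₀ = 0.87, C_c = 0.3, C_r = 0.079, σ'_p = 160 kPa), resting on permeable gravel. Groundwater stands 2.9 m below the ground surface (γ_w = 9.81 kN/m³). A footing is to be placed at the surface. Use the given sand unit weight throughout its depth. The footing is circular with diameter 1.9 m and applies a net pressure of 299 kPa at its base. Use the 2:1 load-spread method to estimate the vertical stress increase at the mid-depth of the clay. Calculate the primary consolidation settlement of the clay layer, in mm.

Mid-depth of clay below the ground surface: z = 3.7 + 3.7/2 = 5.55 m.
Total vertical stress at mid-clay: σ_v = 19.3×3.7 + 16.6×1.85 = 102.12 kPa.
Pore pressure: u = 9.81×(5.55 − 2.9) = 25.997 kPa.
Initial effective stress: σ'_0 = σ_v − u = 102.12 − 25.997 = 76.123 kPa.
Stress increase at mid-clay by the 2:1 spreading method:
Δσ ≈ qD²/(D+z)² = 299×1.9²/(1.9+5.55)² = 19.448 kPa
Final effective stress: σ'_f = 76.123 + 19.448 = 95.571 kPa.
σ'_f = 95.571 ≤ σ'_p = 160 kPa, so the clay remains overconsolidated and only the recompression index applies:
S_c = C_r·H/(1+e₀)·log₁₀(σ'_f/σ'_0) = 0.079×3.7/1.87×log₁₀(95.571/76.123)
    = 0.15631 × 0.09881 = 0.01544 m

S_c ≈ 15.4 mm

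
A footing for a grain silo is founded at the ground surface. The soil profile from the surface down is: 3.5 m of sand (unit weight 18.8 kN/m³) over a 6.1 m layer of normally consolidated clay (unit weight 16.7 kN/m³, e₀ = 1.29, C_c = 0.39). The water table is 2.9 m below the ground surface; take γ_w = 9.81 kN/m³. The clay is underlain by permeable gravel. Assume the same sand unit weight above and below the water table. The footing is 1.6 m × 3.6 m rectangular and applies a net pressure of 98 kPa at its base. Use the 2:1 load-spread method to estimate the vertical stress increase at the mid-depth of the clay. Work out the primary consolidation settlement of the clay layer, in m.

S_c ≈ 0.0365 m

Mid-depth of clay below the ground surface: z = 3.5 + 6.1/2 = 6.55 m.
Total vertical stress at mid-clay: σ_v = 18.8×3.5 + 16.7×3.05 = 116.73 kPa.
Pore pressure: u = 9.81×(6.55 − 2.9) = 35.806 kPa.
Initial effective stress: σ'_0 = σ_v − u = 116.73 − 35.806 = 80.924 kPa.
Stress increase at mid-clay by the 2:1 spreading method:
Δσ = qBL/((B+z)(L+z)) = 98×1.6×3.6/((1.6+6.55)(3.6+6.55)) = 6.8238 kPa
Final effective stress: σ'_f = σ'_0 + Δσ = 80.924 + 6.8238 = 87.748 kPa.
Normally consolidated clay, so the full stress increment lies on the virgin compression line:
S_c = C_c·H/(1+e₀)·log₁₀(σ'_f/σ'_0) = 0.39×6.1/(1+1.29)×log₁₀(87.748/80.924)
    = 1.0389 × 0.03516 = 0.03653 m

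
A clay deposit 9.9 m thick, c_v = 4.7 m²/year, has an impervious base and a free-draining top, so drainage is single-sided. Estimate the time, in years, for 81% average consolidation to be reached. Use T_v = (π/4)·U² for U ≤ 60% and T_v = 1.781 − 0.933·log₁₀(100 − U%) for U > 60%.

Drainage path length: H_d = H = 9.9 m (single drainage).
U > 60%: T_v = 1.781 − 0.933·log₁₀(100 − 81) = 0.58792.
t = T_v·H_d²/c_v = 0.58792×9.9²/4.7 = 12.26 years.

t ≈ 12.3 years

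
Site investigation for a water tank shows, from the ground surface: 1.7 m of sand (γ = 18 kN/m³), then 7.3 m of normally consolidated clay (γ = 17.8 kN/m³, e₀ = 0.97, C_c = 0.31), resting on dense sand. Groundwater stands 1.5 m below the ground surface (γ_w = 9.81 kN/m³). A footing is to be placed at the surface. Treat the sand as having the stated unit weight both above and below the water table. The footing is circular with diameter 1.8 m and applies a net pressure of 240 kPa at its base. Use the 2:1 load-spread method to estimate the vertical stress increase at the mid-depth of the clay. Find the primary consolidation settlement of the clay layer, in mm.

Mid-depth of clay below the ground surface: z = 1.7 + 7.3/2 = 5.35 m.
Total vertical stress at mid-clay: σ_v = 18×1.7 + 17.8×3.65 = 95.57 kPa.
Pore pressure: u = 9.81×(5.35 − 1.5) = 37.769 kPa.
Initial effective stress: σ'_0 = σ_v − u = 95.57 − 37.769 = 57.801 kPa.
Stress increase at mid-clay by the 2:1 spreading method:
Δσ ≈ qD²/(D+z)² = 240×1.8²/(1.8+5.35)² = 15.211 kPa
Final effective stress: σ'_f = σ'_0 + Δσ = 57.801 + 15.211 = 73.012 kPa.
Normally consolidated clay, so the full stress increment lies on the virgin compression line:
S_c = C_c·H/(1+e₀)·log₁₀(σ'_f/σ'_0) = 0.31×7.3/(1+0.97)×log₁₀(73.012/57.801)
    = 1.1487 × 0.10146 = 0.1165 m

S_c ≈ 117 mm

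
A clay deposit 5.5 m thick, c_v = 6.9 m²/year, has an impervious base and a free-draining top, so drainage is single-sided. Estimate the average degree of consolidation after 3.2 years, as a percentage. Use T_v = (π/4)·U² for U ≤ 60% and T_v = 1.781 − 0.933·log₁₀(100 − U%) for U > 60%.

Drainage path length: H_d = H = 5.5 m (single drainage).
T_v = c_v·t/H_d² = 6.9×3.2/5.5² = 0.72992.
T_v = 0.72992 corresponds to the U > 60% branch:
U = 1 − 10^((1.781 − T_v)/0.933)/100 = 0.8662

U ≈ 86.6 %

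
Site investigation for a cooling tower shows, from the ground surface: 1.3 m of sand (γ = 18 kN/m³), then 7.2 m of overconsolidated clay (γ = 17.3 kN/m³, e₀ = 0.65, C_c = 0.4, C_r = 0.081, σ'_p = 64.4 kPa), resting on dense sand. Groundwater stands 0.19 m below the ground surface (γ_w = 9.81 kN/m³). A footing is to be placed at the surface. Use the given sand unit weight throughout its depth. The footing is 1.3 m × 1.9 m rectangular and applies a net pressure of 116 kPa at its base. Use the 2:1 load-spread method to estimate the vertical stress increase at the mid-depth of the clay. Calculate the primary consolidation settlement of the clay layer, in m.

Mid-depth of clay below the ground surface: z = 1.3 + 7.2/2 = 4.9 m.
Total vertical stress at mid-clay: σ_v = 18×1.3 + 17.3×3.6 = 85.68 kPa.
Pore pressure: u = 9.81×(4.9 − 0.19) = 46.205 kPa.
Initial effective stress: σ'_0 = σ_v − u = 85.68 − 46.205 = 39.475 kPa.
Stress increase at mid-clay by the 2:1 spreading method:
Δσ = qBL/((B+z)(L+z)) = 116×1.3×1.9/((1.3+4.9)(1.9+4.9)) = 6.796 kPa
Final effective stress: σ'_f = 39.475 + 6.796 = 46.271 kPa.
σ'_f = 46.271 ≤ σ'_p = 64.4 kPa, so the clay remains overconsolidated and only the recompression index applies:
S_c = C_r·H/(1+e₀)·log₁₀(σ'_f/σ'_0) = 0.081×7.2/1.65×log₁₀(46.271/39.475)
    = 0.35345 × 0.068987 = 0.02438 m

S_c ≈ 0.0244 m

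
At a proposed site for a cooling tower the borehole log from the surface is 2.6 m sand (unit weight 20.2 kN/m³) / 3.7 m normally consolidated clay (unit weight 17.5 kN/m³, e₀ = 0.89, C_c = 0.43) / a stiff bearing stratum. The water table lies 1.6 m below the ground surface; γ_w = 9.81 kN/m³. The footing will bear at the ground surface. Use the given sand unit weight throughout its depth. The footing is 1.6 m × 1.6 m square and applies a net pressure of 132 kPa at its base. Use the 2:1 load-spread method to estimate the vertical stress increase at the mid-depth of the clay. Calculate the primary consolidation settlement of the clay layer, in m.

Mid-depth of clay below the ground surface: z = 2.6 + 3.7/2 = 4.45 m.
Total vertical stress at mid-clay: σ_v = 20.2×2.6 + 17.5×1.85 = 84.895 kPa.
Pore pressure: u = 9.81×(4.45 − 1.6) = 27.959 kPa.
Initial effective stress: σ'_0 = σ_v − u = 84.895 − 27.959 = 56.936 kPa.
Stress increase at mid-clay by the 2:1 spreading method:
Δσ = qBL/((B+z)(L+z)) = 132×1.6×1.6/((1.6+4.45)(1.6+4.45)) = 9.2322 kPa
Final effective stress: σ'_f = σ'_0 + Δσ = 56.936 + 9.2322 = 66.168 kPa.
Normally consolidated clay, so the full stress increment lies on the virgin compression line:
S_c = C_c·H/(1+e₀)·log₁₀(σ'_f/σ'_0) = 0.43×3.7/(1+0.89)×log₁₀(66.168/56.936)
    = 0.8418 × 0.065261 = 0.05494 m

S_c ≈ 0.0549 m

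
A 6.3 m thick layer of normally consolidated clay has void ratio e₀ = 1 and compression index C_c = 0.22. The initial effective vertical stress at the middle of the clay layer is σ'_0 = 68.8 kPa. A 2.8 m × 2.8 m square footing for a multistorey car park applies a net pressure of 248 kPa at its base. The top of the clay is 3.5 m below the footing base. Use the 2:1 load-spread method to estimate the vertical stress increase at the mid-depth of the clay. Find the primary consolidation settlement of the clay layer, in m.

S_c ≈ 0.0828 m

Mid-depth of clay below the footing base: z = 3.5 + 6.3/2 = 6.65 m.
Stress increase at mid-clay by the 2:1 spreading method:
Δσ = qBL/((B+z)(L+z)) = 248×2.8×2.8/((2.8+6.65)(2.8+6.65)) = 21.772 kPa
Final effective stress: σ'_f = σ'_0 + Δσ = 68.8 + 21.772 = 90.572 kPa.
Normally consolidated clay, so the full stress increment lies on the virgin compression line:
S_c = C_c·H/(1+e₀)·log₁₀(σ'_f/σ'_0) = 0.22×6.3/(1+1)×log₁₀(90.572/68.8)
    = 0.693 × 0.11941 = 0.08275 m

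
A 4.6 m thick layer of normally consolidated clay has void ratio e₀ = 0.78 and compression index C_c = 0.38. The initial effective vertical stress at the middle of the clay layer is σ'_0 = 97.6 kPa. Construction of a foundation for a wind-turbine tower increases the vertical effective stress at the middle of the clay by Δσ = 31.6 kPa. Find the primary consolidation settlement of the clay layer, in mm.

S_c ≈ 120 mm

Final effective stress: σ'_f = σ'_0 + Δσ = 97.6 + 31.6 = 129.2 kPa.
Normally consolidated clay, so the full stress increment lies on the virgin compression line:
S_c = C_c·H/(1+e₀)·log₁₀(σ'_f/σ'_0) = 0.38×4.6/(1+0.78)×log₁₀(129.2/97.6)
    = 0.98202 × 0.12181 = 0.1196 m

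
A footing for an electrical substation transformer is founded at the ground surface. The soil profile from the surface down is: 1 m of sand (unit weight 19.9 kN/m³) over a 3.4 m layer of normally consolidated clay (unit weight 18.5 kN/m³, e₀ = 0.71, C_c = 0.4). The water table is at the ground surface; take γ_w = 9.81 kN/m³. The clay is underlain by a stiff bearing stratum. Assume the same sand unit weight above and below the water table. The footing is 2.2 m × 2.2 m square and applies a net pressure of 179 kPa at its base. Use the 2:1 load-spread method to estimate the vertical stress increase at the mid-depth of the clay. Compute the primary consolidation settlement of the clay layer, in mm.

Mid-depth of clay below the ground surface: z = 1 + 3.4/2 = 2.7 m.
Total vertical stress at mid-clay: σ_v = 19.9×1 + 18.5×1.7 = 51.35 kPa.
Pore pressure: u = 9.81×(2.7 − 0) = 26.487 kPa.
Initial effective stress: σ'_0 = σ_v − u = 51.35 − 26.487 = 24.863 kPa.
Stress increase at mid-clay by the 2:1 spreading method:
Δσ = qBL/((B+z)(L+z)) = 179×2.2×2.2/((2.2+2.7)(2.2+2.7)) = 36.083 kPa
Final effective stress: σ'_f = σ'_0 + Δσ = 24.863 + 36.083 = 60.946 kPa.
Normally consolidated clay, so the full stress increment lies on the virgin compression line:
S_c = C_c·H/(1+e₀)·log₁₀(σ'_f/σ'_0) = 0.4×3.4/(1+0.71)×log₁₀(60.946/24.863)
    = 0.79532 × 0.38939 = 0.3097 m

S_c ≈ 310 mm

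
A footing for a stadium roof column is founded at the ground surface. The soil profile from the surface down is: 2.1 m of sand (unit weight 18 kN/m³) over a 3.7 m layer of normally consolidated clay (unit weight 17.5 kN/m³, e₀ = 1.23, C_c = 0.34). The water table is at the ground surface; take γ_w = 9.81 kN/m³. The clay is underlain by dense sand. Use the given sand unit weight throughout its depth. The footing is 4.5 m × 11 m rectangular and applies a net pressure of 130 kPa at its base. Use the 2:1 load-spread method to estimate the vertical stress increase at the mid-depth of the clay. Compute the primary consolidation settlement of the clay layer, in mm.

Mid-depth of clay below the ground surface: z = 2.1 + 3.7/2 = 3.95 m.
Total vertical stress at mid-clay: σ_v = 18×2.1 + 17.5×1.85 = 70.175 kPa.
Pore pressure: u = 9.81×(3.95 − 0) = 38.75 kPa.
Initial effective stress: σ'_0 = σ_v − u = 70.175 − 38.75 = 31.425 kPa.
Stress increase at mid-clay by the 2:1 spreading method:
Δσ = qBL/((B+z)(L+z)) = 130×4.5×11/((4.5+3.95)(11+3.95)) = 50.939 kPa
Final effective stress: σ'_f = σ'_0 + Δσ = 31.425 + 50.939 = 82.364 kPa.
Normally consolidated clay, so the full stress increment lies on the virgin compression line:
S_c = C_c·H/(1+e₀)·log₁₀(σ'_f/σ'_0) = 0.34×3.7/(1+1.23)×log₁₀(82.364/31.425)
    = 0.56413 × 0.41846 = 0.2361 m

S_c ≈ 236 mm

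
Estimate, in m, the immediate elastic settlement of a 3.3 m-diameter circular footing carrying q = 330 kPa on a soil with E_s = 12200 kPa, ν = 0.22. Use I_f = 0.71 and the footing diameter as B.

Immediate (elastic) settlement: S_e = q·B·(1−ν²)/E_s · I_f.
S_e = 330 × 3.3 × (1 − 0.22²) / 12200 × 0.71
    = 330 × 3.3 × 0.9516 / 12200 × 0.71
    = 0.06031 m

S_e ≈ 0.0603 m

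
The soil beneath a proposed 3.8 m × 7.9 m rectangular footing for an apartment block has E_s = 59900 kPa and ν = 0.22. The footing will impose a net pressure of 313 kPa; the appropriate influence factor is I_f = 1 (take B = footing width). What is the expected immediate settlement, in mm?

S_e ≈ 18.9 mm

Immediate (elastic) settlement: S_e = q·B·(1−ν²)/E_s · I_f.
S_e = 313 × 3.8 × (1 − 0.22²) / 59900 × 1
    = 313 × 3.8 × 0.9516 / 59900 × 1
    = 0.0189 m = 18.9 mm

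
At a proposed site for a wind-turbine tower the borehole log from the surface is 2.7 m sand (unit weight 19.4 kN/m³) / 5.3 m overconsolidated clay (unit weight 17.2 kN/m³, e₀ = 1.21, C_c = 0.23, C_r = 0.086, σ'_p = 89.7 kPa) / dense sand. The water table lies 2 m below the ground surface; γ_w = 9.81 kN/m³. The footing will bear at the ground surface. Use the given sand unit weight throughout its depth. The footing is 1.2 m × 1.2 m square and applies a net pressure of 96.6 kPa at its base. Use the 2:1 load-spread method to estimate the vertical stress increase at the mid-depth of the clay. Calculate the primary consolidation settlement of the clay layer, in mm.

S_c ≈ 4.35 mm

Mid-depth of clay below the ground surface: z = 2.7 + 5.3/2 = 5.35 m.
Total vertical stress at mid-clay: σ_v = 19.4×2.7 + 17.2×2.65 = 97.96 kPa.
Pore pressure: u = 9.81×(5.35 − 2) = 32.864 kPa.
Initial effective stress: σ'_0 = σ_v − u = 97.96 − 32.864 = 65.096 kPa.
Stress increase at mid-clay by the 2:1 spreading method:
Δσ = qBL/((B+z)(L+z)) = 96.6×1.2×1.2/((1.2+5.35)(1.2+5.35)) = 3.2423 kPa
Final effective stress: σ'_f = 65.096 + 3.2423 = 68.338 kPa.
σ'_f = 68.338 ≤ σ'_p = 89.7 kPa, so the clay remains overconsolidated and only the recompression index applies:
S_c = C_r·H/(1+e₀)·log₁₀(σ'_f/σ'_0) = 0.086×5.3/2.21×log₁₀(68.338/65.096)
    = 0.20625 × 0.021108 = 0.004353 m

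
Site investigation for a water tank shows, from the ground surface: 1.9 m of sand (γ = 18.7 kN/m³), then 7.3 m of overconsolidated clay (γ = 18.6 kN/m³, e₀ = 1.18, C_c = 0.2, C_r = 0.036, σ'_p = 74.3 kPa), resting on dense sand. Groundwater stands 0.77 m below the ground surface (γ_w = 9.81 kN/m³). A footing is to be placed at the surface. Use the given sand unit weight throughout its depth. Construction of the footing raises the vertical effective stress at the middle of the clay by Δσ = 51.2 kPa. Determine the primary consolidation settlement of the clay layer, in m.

Mid-depth of clay below the ground surface: z = 1.9 + 7.3/2 = 5.55 m.
Total vertical stress at mid-clay: σ_v = 18.7×1.9 + 18.6×3.65 = 103.42 kPa.
Pore pressure: u = 9.81×(5.55 − 0.77) = 46.892 kPa.
Initial effective stress: σ'_0 = σ_v − u = 103.42 − 46.892 = 56.528 kPa.
Final effective stress: σ'_f = 56.528 + 51.2 = 107.73 kPa.
σ'_f = 107.73 > σ'_p = 74.3 kPa, so the stress path crosses the preconsolidation pressure — recompression up to σ'_p, then virgin compression beyond:
S_c = H/(1+e₀)·[C_r·log₁₀(σ'_p/σ'_0) + C_c·log₁₀(σ'_f/σ'_p)]
    = 7.3/2.18 × [0.036×log₁₀(74.3/56.528) + 0.2×log₁₀(107.73/74.3)]
    = 3.3486 × [0.0042741 + 0.03227] = 0.1224 m

S_c ≈ 0.122 m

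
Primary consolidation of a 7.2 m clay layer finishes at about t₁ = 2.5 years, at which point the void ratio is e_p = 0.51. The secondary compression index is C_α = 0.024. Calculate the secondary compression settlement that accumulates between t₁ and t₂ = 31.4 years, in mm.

S_s ≈ 126 mm

Secondary compression: S_s = C_α·H/(1+e_p)·log₁₀(t₂/t₁)
S_s = 0.024×7.2/(1+0.51)×log₁₀(31.4/2.5)
    = 0.1144 × 1.099 = 0.1258 m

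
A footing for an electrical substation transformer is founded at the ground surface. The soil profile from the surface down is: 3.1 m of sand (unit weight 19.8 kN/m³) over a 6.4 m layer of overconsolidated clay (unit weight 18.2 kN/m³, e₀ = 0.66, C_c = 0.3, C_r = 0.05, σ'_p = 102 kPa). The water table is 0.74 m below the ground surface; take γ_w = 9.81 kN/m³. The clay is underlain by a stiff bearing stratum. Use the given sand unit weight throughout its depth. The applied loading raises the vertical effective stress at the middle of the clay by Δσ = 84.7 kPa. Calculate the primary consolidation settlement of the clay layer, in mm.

S_c ≈ 231 mm

Mid-depth of clay below the ground surface: z = 3.1 + 6.4/2 = 6.3 m.
Total vertical stress at mid-clay: σ_v = 19.8×3.1 + 18.2×3.2 = 119.62 kPa.
Pore pressure: u = 9.81×(6.3 − 0.74) = 54.544 kPa.
Initial effective stress: σ'_0 = σ_v − u = 119.62 − 54.544 = 65.076 kPa.
Final effective stress: σ'_f = 65.076 + 84.7 = 149.78 kPa.
σ'_f = 149.78 > σ'_p = 102 kPa, so the stress path crosses the preconsolidation pressure — recompression up to σ'_p, then virgin compression beyond:
S_c = H/(1+e₀)·[C_r·log₁₀(σ'_p/σ'_0) + C_c·log₁₀(σ'_f/σ'_p)]
    = 6.4/1.66 × [0.05×log₁₀(102/65.076) + 0.3×log₁₀(149.78/102)]
    = 3.8554 × [0.009759 + 0.050056] = 0.2306 m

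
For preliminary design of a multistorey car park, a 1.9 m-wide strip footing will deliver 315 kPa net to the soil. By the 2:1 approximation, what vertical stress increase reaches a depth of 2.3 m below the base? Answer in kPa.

Δσ_z ≈ 142 kPa

By the 2:1 method the load spreads at 1 horizontal : 2 vertical, so at depth z the loaded area has grown by z in each plan dimension:
Δσ = qB/(B+z) = 315×1.9/(1.9+2.3) = 142.5 kPa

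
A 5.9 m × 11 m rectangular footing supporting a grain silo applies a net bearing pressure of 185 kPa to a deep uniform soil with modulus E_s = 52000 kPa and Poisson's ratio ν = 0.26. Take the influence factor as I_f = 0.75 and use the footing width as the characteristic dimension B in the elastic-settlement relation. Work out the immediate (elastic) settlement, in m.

S_e ≈ 0.0147 m

Immediate (elastic) settlement: S_e = q·B·(1−ν²)/E_s · I_f.
S_e = 185 × 5.9 × (1 − 0.26²) / 52000 × 0.75
    = 185 × 5.9 × 0.9324 / 52000 × 0.75
    = 0.01468 m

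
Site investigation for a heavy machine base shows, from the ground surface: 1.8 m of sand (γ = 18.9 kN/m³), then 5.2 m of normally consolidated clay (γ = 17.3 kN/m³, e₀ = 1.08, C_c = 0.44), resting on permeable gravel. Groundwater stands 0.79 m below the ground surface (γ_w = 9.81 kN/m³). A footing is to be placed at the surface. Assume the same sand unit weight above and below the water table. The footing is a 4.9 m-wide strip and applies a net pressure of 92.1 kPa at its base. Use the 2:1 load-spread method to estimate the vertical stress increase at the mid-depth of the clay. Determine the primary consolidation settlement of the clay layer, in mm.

Mid-depth of clay below the ground surface: z = 1.8 + 5.2/2 = 4.4 m.
Total vertical stress at mid-clay: σ_v = 18.9×1.8 + 17.3×2.6 = 79 kPa.
Pore pressure: u = 9.81×(4.4 − 0.79) = 35.414 kPa.
Initial effective stress: σ'_0 = σ_v − u = 79 − 35.414 = 43.586 kPa.
Stress increase at mid-clay by the 2:1 spreading method:
Δσ = qB/(B+z) = 92.1×4.9/(4.9+4.4) = 48.526 kPa
Final effective stress: σ'_f = σ'_0 + Δσ = 43.586 + 48.526 = 92.112 kPa.
Normally consolidated clay, so the full stress increment lies on the virgin compression line:
S_c = C_c·H/(1+e₀)·log₁₀(σ'_f/σ'_0) = 0.44×5.2/(1+1.08)×log₁₀(92.112/43.586)
    = 1.1 × 0.32497 = 0.3575 m

S_c ≈ 357 mm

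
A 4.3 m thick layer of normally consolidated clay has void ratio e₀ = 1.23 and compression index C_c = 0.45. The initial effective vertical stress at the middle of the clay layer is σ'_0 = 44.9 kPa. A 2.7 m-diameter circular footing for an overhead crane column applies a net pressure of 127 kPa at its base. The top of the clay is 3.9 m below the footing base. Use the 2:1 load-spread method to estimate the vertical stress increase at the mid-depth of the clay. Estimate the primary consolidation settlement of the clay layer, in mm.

Mid-depth of clay below the footing base: z = 3.9 + 4.3/2 = 6.05 m.
Stress increase at mid-clay by the 2:1 spreading method:
Δσ ≈ qD²/(D+z)² = 127×2.7²/(2.7+6.05)² = 12.092 kPa
Final effective stress: σ'_f = σ'_0 + Δσ = 44.9 + 12.092 = 56.992 kPa.
Normally consolidated clay, so the full stress increment lies on the virgin compression line:
S_c = C_c·H/(1+e₀)·log₁₀(σ'_f/σ'_0) = 0.45×4.3/(1+1.23)×log₁₀(56.992/44.9)
    = 0.86771 × 0.10357 = 0.08987 m

S_c ≈ 89.9 mm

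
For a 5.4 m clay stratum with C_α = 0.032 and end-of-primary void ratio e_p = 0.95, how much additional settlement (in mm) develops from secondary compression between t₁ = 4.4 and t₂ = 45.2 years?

Secondary compression: S_s = C_α·H/(1+e_p)·log₁₀(t₂/t₁)
S_s = 0.032×5.4/(1+0.95)×log₁₀(45.2/4.4)
    = 0.08862 × 1.012 = 0.08965 m

S_s ≈ 89.7 mm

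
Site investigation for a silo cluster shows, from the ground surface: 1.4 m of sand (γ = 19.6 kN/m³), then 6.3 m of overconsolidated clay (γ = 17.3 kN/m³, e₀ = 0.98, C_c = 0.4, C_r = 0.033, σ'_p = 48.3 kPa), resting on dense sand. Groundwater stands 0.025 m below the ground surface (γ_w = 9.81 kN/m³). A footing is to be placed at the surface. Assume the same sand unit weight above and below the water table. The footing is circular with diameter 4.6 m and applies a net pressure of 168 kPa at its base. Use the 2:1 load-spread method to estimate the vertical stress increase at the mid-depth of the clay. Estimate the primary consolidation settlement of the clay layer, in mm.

S_c ≈ 290 mm

Mid-depth of clay below the ground surface: z = 1.4 + 6.3/2 = 4.55 m.
Total vertical stress at mid-clay: σ_v = 19.6×1.4 + 17.3×3.15 = 81.935 kPa.
Pore pressure: u = 9.81×(4.55 − 0.025) = 44.39 kPa.
Initial effective stress: σ'_0 = σ_v − u = 81.935 − 44.39 = 37.545 kPa.
Stress increase at mid-clay by the 2:1 spreading method:
Δσ ≈ qD²/(D+z)² = 168×4.6²/(4.6+4.55)² = 42.46 kPa
Final effective stress: σ'_f = 37.545 + 42.46 = 80.005 kPa.
σ'_f = 80.005 > σ'_p = 48.3 kPa, so the stress path crosses the preconsolidation pressure — recompression up to σ'_p, then virgin compression beyond:
S_c = H/(1+e₀)·[C_r·log₁₀(σ'_p/σ'_0) + C_c·log₁₀(σ'_f/σ'_p)]
    = 6.3/1.98 × [0.033×log₁₀(48.3/37.545) + 0.4×log₁₀(80.005/48.3)]
    = 3.1818 × [0.00361 + 0.087668] = 0.2904 m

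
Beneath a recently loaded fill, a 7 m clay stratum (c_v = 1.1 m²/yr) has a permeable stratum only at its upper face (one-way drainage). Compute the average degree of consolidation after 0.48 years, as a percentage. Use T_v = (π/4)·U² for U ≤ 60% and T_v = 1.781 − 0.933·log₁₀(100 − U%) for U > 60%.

U ≈ 11.7 %

Drainage path length: H_d = H = 7 m (single drainage).
T_v = c_v·t/H_d² = 1.1×0.48/7² = 0.010776.
T_v = 0.010776 corresponds to the U ≤ 60% branch:
U = √(4T_v/π) = 0.1171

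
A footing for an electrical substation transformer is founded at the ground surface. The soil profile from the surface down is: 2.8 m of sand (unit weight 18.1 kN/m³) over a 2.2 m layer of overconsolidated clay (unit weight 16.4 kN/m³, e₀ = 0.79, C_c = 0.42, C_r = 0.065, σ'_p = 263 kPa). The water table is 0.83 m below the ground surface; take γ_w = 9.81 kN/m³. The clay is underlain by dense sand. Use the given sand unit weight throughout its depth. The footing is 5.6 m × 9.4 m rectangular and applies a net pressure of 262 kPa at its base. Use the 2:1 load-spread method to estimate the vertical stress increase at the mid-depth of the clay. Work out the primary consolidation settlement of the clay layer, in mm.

S_c ≈ 46.6 mm

Mid-depth of clay below the ground surface: z = 2.8 + 2.2/2 = 3.9 m.
Total vertical stress at mid-clay: σ_v = 18.1×2.8 + 16.4×1.1 = 68.72 kPa.
Pore pressure: u = 9.81×(3.9 − 0.83) = 30.117 kPa.
Initial effective stress: σ'_0 = σ_v − u = 68.72 − 30.117 = 38.603 kPa.
Stress increase at mid-clay by the 2:1 spreading method:
Δσ = qBL/((B+z)(L+z)) = 262×5.6×9.4/((5.6+3.9)(9.4+3.9)) = 109.15 kPa
Final effective stress: σ'_f = 38.603 + 109.15 = 147.75 kPa.
σ'_f = 147.75 ≤ σ'_p = 263 kPa, so the clay remains overconsolidated and only the recompression index applies:
S_c = C_r·H/(1+e₀)·log₁₀(σ'_f/σ'_0) = 0.065×2.2/1.79×log₁₀(147.75/38.603)
    = 0.079892 × 0.58291 = 0.04657 m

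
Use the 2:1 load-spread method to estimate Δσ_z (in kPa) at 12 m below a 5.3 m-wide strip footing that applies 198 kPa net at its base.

Δσ_z ≈ 60.7 kPa

By the 2:1 method the load spreads at 1 horizontal : 2 vertical, so at depth z the loaded area has grown by z in each plan dimension:
Δσ = qB/(B+z) = 198×5.3/(5.3+12) = 60.659 kPa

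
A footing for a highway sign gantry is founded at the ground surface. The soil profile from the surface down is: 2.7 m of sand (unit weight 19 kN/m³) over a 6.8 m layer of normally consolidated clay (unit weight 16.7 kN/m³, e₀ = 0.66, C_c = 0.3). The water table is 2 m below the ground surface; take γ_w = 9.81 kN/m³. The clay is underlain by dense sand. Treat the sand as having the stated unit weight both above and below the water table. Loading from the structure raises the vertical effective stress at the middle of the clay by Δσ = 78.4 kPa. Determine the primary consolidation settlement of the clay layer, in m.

Mid-depth of clay below the ground surface: z = 2.7 + 6.8/2 = 6.1 m.
Total vertical stress at mid-clay: σ_v = 19×2.7 + 16.7×3.4 = 108.08 kPa.
Pore pressure: u = 9.81×(6.1 − 2) = 40.221 kPa.
Initial effective stress: σ'_0 = σ_v − u = 108.08 − 40.221 = 67.859 kPa.
Final effective stress: σ'_f = σ'_0 + Δσ = 67.859 + 78.4 = 146.26 kPa.
Normally consolidated clay, so the full stress increment lies on the virgin compression line:
S_c = C_c·H/(1+e₀)·log₁₀(σ'_f/σ'_0) = 0.3×6.8/(1+0.66)×log₁₀(146.26/67.859)
    = 1.2289 × 0.33352 = 0.4099 m

S_c ≈ 0.41 m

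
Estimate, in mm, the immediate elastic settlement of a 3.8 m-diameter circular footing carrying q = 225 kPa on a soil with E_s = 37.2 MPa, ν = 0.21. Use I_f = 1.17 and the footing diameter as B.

Immediate (elastic) settlement: S_e = q·B·(1−ν²)/E_s · I_f.
E_s = 37.2 MPa = 37200 kPa.
S_e = 225 × 3.8 × (1 − 0.21²) / 37200 × 1.17
    = 225 × 3.8 × 0.9559 / 37200 × 1.17
    = 0.02571 m = 25.71 mm

S_e ≈ 25.7 mm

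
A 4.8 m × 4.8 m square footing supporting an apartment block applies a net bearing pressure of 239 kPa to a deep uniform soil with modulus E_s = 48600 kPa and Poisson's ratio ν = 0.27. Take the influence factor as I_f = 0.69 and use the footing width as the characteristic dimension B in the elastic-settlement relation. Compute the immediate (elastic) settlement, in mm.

Immediate (elastic) settlement: S_e = q·B·(1−ν²)/E_s · I_f.
S_e = 239 × 4.8 × (1 − 0.27²) / 48600 × 0.69
    = 239 × 4.8 × 0.9271 / 48600 × 0.69
    = 0.0151 m = 15.1 mm

S_e ≈ 15.1 mm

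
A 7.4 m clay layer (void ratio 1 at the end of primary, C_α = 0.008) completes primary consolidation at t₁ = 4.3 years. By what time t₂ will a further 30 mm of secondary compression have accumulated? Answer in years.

t₂ ≈ 44.4 years

S_s = C_α·H/(1+e_p)·log₁₀(t₂/t₁) ⇒ log₁₀(t₂/t₁) = S_s·(1+e_p)/(C_α·H).
log₁₀(t₂/t₁) = 0.03 × (1+1) / (0.008×7.4) = 1.014
t₂ = t₁ × 10^1.014 = 4.3 × 10.32 = 44.36 years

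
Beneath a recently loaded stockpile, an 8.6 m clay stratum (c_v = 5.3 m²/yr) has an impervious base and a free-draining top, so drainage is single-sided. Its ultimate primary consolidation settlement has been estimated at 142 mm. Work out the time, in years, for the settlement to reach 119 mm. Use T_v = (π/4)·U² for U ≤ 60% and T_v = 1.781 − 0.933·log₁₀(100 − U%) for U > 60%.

Drainage path length: H_d = H = 8.6 m (single drainage).
U = S(t)/S_ult = 119/142 = 0.838.
U > 60%: T_v = 1.781 − 0.933·log₁₀(100 − 83.803) = 0.65259.
t = T_v·H_d²/c_v = 0.65259×8.6²/5.3 = 9.107 years.

t ≈ 9.11 years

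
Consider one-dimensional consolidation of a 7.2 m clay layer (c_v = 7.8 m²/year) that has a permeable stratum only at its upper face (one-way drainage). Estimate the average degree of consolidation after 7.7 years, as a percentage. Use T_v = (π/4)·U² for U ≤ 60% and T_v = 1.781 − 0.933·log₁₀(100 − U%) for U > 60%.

Drainage path length: H_d = H = 7.2 m (single drainage).
T_v = c_v·t/H_d² = 7.8×7.7/7.2² = 1.1586.
T_v = 1.1586 corresponds to the U > 60% branch:
U = 1 − 10^((1.781 − T_v)/0.933)/100 = 0.9535

U ≈ 95.4 %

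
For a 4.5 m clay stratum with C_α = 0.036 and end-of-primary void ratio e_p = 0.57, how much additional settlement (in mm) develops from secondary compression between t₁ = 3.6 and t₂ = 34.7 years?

Secondary compression: S_s = C_α·H/(1+e_p)·log₁₀(t₂/t₁)
S_s = 0.036×4.5/(1+0.57)×log₁₀(34.7/3.6)
    = 0.1032 × 0.984 = 0.1015 m

S_s ≈ 102 mm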